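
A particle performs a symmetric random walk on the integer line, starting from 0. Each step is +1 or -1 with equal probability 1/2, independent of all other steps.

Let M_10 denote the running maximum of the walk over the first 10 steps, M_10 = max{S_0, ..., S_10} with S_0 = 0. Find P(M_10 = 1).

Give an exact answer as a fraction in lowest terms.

Let M_10 = max(S_0,...,S_10). Use the reflection principle: for j ≥ 1, #{paths with M_10 ≥ j} = #{S_10 ≥ j} + #{S_10 ≥ j+1}.
By reflection, #{M_10 ≥ 1} = #{S_10 ≥ 1} + #{S_10 ≥ 2} = 386 + 386 = 772.
#{M_10 ≥ 2} = #{S_10 ≥ 2} + #{S_10 ≥ 3} = 386 + 176 = 562.
#{M_10 = 1} = 772 - 562 = 210.
P(M_10 = 1) = 210/1024 = 105/512

Answer: 105/512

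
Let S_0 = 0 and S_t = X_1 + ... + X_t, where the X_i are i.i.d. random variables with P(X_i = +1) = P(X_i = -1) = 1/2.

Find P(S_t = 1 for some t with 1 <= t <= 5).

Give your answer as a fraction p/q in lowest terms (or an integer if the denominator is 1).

Count via complement. Let g(t,s) = #length-t paths at position s with S_1..S_t all ≠ 1.
g(t,s) = g(t-1,s-1) + g(t-1,s+1) for s ≠ 1; g(t,1) = 0.
t=0: g(0,0)=1
t=1: g(1,-1)=1
t=2: g(2,-2)=1 g(2,0)=1
t=3: g(3,-3)=1 g(3,-1)=2
t=4: g(4,-4)=1 g(4,-2)=3 g(4,0)=2
t=5: g(5,-5)=1 g(5,-3)=4 g(5,-1)=5
Paths never hitting 1: Σ_s g(5,s) = 10
Paths hitting 1: 2^5 - 10 = 22
P = 22/32 = 11/16

Answer: 11/16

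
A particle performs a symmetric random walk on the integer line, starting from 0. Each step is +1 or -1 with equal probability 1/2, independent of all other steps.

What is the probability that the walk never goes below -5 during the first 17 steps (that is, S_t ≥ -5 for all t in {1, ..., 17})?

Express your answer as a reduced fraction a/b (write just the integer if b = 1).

Answer: 28067/32768

Derivation:
Let f(t,s) = #length-t paths at position s with S_1..S_t all ≥ -5.
f(t,s) = f(t-1,s-1) + f(t-1,s+1) for s ≥ -5; f(t,s) = 0 for s < -5.
t=0: f(0,0)=1
t=1: f(1,-1)=1 f(1,1)=1
t=2: f(2,-2)=1 f(2,0)=2 f(2,2)=1
t=3: f(3,-3)=1 f(3,-1)=3 f(3,1)=3 f(3,3)=1
t=4: f(4,-4)=1 f(4,-2)=4 f(4,0)=6 f(4,2)=4 f(4,4)=1
t=5: f(5,-5)=1 f(5,-3)=5 f(5,-1)=10 f(5,1)=10 f(5,3)=5 f(5,5)=1
t=6: f(6,-4)=6 f(6,-2)=15 f(6,0)=20 f(6,2)=15 f(6,4)=6 f(6,6)=1
t=7: f(7,-5)=6 f(7,-3)=21 f(7,-1)=35 f(7,1)=35 f(7,3)=21 f(7,5)=7 f(7,7)=1
t=8: f(8,-4)=27 f(8,-2)=56 f(8,0)=70 f(8,2)=56 f(8,4)=28 f(8,6)=8 f(8,8)=1
t=9: f(9,-5)=27 f(9,-3)=83 f(9,-1)=126 f(9,1)=126 f(9,3)=84 f(9,5)=36 f(9,7)=9 f(9,9)=1
t=10: f(10,-4)=110 f(10,-2)=209 f(10,0)=252 f(10,2)=210 f(10,4)=120 f(10,6)=45 f(10,8)=10 f(10,10)=1
t=11: f(11,-5)=110 f(11,-3)=319 f(11,-1)=461 f(11,1)=462 f(11,3)=330 f(11,5)=165 f(11,7)=55 f(11,9)=11 f(11,11)=1
t=12: f(12,-4)=429 f(12,-2)=780 f(12,0)=923 f(12,2)=792 f(12,4)=495 f(12,6)=220 f(12,8)=66 f(12,10)=12 f(12,12)=1
t=13: f(13,-5)=429 f(13,-3)=1209 f(13,-1)=1703 f(13,1)=1715 f(13,3)=1287 f(13,5)=715 f(13,7)=286 f(13,9)=78 f(13,11)=13 f(13,13)=1
t=14: f(14,-4)=1638 f(14,-2)=2912 f(14,0)=3418 f(14,2)=3002 f(14,4)=2002 f(14,6)=1001 f(14,8)=364 f(14,10)=91 f(14,12)=14 f(14,14)=1
t=15: f(15,-5)=1638 f(15,-3)=4550 f(15,-1)=6330 f(15,1)=6420 f(15,3)=5004 f(15,5)=3003 f(15,7)=1365 f(15,9)=455 f(15,11)=105 f(15,13)=15 f(15,15)=1
t=16: f(16,-4)=6188 f(16,-2)=10880 f(16,0)=12750 f(16,2)=11424 f(16,4)=8007 f(16,6)=4368 f(16,8)=1820 f(16,10)=560 f(16,12)=120 f(16,14)=16 f(16,16)=1
t=17: f(17,-5)=6188 f(17,-3)=17068 f(17,-1)=23630 f(17,1)=24174 f(17,3)=19431 f(17,5)=12375 f(17,7)=6188 f(17,9)=2380 f(17,11)=680 f(17,13)=136 f(17,15)=17 f(17,17)=1
Σ_s f(17,s) = 112268
P = 112268/131072 = 28067/32768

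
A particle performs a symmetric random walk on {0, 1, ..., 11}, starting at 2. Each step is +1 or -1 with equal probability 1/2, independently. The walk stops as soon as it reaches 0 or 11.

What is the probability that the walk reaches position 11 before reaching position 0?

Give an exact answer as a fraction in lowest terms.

Answer: 2/11

Derivation:
Symmetric walk (p = 1/2): the harmonic-function argument gives P(hit 11 before 0 | start at 2) = a/N.
P = 2/11 = 2/11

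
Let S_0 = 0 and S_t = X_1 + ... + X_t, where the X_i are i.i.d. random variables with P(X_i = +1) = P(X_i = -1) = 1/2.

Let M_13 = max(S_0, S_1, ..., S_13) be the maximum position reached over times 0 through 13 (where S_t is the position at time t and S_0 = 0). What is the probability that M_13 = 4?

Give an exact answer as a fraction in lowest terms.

Let M_13 = max(S_0,...,S_13). Use the reflection principle: for j ≥ 1, #{paths with M_13 ≥ j} = #{S_13 ≥ j} + #{S_13 ≥ j+1}.
By reflection, #{M_13 ≥ 4} = #{S_13 ≥ 4} + #{S_13 ≥ 5} = 1093 + 1093 = 2186.
#{M_13 ≥ 5} = #{S_13 ≥ 5} + #{S_13 ≥ 6} = 1093 + 378 = 1471.
#{M_13 = 4} = 2186 - 1471 = 715.
P(M_13 = 4) = 715/8192 = 715/8192

Answer: 715/8192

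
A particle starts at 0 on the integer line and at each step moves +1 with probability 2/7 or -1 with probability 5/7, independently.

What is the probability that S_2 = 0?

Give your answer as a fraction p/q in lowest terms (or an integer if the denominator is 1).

To be at 0 after 2 steps: need exactly 1 step of +1 and 1 of -1.
Number of such sequences: C(2,1) = 2
Each has probability (2/7)^1 · (5/7)^1 = 10/49
P = 2 · 10/49 = 20/49

Answer: 20/49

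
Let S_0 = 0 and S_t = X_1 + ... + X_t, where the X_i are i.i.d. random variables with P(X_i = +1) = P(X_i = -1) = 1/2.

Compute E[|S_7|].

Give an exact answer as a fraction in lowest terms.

Answer: 35/16

Derivation:
S_7 takes values m ≡ 1 (mod 2) with |m| ≤ 7; P(S_7=m) = C(7,(7+m)/2)/2^7.
Total paths: 2^7 = 128
Distribution: P(S=-7)=1/128, P(S=-5)=7/128, P(S=-3)=21/128, P(S=-1)=35/128, P(S=1)=35/128, P(S=3)=21/128, P(S=5)=7/128, P(S=7)=1/128
E[|S_7|] = Σ_m |m|·P(S_7=m) = 280/128 = 35/16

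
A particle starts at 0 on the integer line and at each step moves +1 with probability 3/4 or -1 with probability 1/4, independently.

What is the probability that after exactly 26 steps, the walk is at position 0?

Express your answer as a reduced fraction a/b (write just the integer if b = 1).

To be at 0 after 26 steps: need exactly 13 steps of +1 and 13 of -1.
Number of such sequences: C(26,13) = 10400600
Each has probability (3/4)^13 · (1/4)^13 = 1594323/4503599627370496
P = 10400600 · 1594323/4503599627370496 = 2072739474225/562949953421312

Answer: 2072739474225/562949953421312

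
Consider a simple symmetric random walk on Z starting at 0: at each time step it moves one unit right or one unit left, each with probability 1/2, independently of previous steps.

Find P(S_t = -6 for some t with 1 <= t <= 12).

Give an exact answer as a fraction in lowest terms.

Answer: 189/2048

Derivation:
Count via complement. Let g(t,s) = #length-t paths at position s with S_1..S_t all ≠ -6.
g(t,s) = g(t-1,s-1) + g(t-1,s+1) for s ≠ -6; g(t,-6) = 0.
t=0: g(0,0)=1
t=1: g(1,-1)=1 g(1,1)=1
t=2: g(2,-2)=1 g(2,0)=2 g(2,2)=1
t=3: g(3,-3)=1 g(3,-1)=3 g(3,1)=3 g(3,3)=1
t=4: g(4,-4)=1 g(4,-2)=4 g(4,0)=6 g(4,2)=4 g(4,4)=1
t=5: g(5,-5)=1 g(5,-3)=5 g(5,-1)=10 g(5,1)=10 g(5,3)=5 g(5,5)=1
t=6: g(6,-4)=6 g(6,-2)=15 g(6,0)=20 g(6,2)=15 g(6,4)=6 g(6,6)=1
t=7: g(7,-5)=6 g(7,-3)=21 g(7,-1)=35 g(7,1)=35 g(7,3)=21 g(7,5)=7 g(7,7)=1
t=8: g(8,-4)=27 g(8,-2)=56 g(8,0)=70 g(8,2)=56 g(8,4)=28 g(8,6)=8 g(8,8)=1
t=9: g(9,-5)=27 g(9,-3)=83 g(9,-1)=126 g(9,1)=126 g(9,3)=84 g(9,5)=36 g(9,7)=9 g(9,9)=1
t=10: g(10,-4)=110 g(10,-2)=209 g(10,0)=252 g(10,2)=210 g(10,4)=120 g(10,6)=45 g(10,8)=10 g(10,10)=1
t=11: g(11,-5)=110 g(11,-3)=319 g(11,-1)=461 g(11,1)=462 g(11,3)=330 g(11,5)=165 g(11,7)=55 g(11,9)=11 g(11,11)=1
t=12: g(12,-4)=429 g(12,-2)=780 g(12,0)=923 g(12,2)=792 g(12,4)=495 g(12,6)=220 g(12,8)=66 g(12,10)=12 g(12,12)=1
Paths never hitting -6: Σ_s g(12,s) = 3718
Paths hitting -6: 2^12 - 3718 = 378
P = 378/4096 = 189/2048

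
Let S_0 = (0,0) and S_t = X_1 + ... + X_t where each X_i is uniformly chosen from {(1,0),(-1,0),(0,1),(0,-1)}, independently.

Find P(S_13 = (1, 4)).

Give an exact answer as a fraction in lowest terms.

Answer: 920205/67108864

Derivation:
Let h be the number of horizontal steps (so 13-h are vertical). To end at (1,4) need (h+1)/2 right-steps and ((13-h)+4)/2 up-steps.
Sum over h with 1 ≤ h ≤ 9, h ≡ 1 (mod 2), 13-h ≡ 0 (mod 2):
h=1: C(13,1)·C(1,1)·C(12,8) = 13·1·495 = 6435
h=3: C(13,3)·C(3,2)·C(10,7) = 286·3·120 = 102960
h=5: C(13,5)·C(5,3)·C(8,6) = 1287·10·28 = 360360
h=7: C(13,7)·C(7,4)·C(6,5) = 1716·35·6 = 360360
h=9: C(13,9)·C(9,5)·C(4,4) = 715·126·1 = 90090
Total favorable: 920205
Total paths: 4^13 = 67108864
P = 920205/67108864 = 920205/67108864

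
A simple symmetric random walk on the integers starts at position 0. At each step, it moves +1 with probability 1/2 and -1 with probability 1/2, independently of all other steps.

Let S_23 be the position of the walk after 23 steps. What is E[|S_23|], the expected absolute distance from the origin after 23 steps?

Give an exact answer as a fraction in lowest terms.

Answer: 2028117/524288

Derivation:
S_23 takes values m ≡ 1 (mod 2) with |m| ≤ 23; P(S_23=m) = C(23,(23+m)/2)/2^23.
Total paths: 2^23 = 8388608
Distribution: P(S=-23)=1/8388608, P(S=-21)=23/8388608, P(S=-19)=253/8388608, P(S=-17)=1771/8388608, P(S=-15)=8855/8388608, P(S=-13)=33649/8388608, P(S=-11)=100947/8388608, P(S=-9)=245157/8388608, P(S=-7)=490314/8388608, P(S=-5)=817190/8388608, P(S=-3)=1144066/8388608, P(S=-1)=1352078/8388608, P(S=1)=1352078/8388608, P(S=3)=1144066/8388608, P(S=5)=817190/8388608, P(S=7)=490314/8388608, P(S=9)=245157/8388608, P(S=11)=100947/8388608, P(S=13)=33649/8388608, P(S=15)=8855/8388608, P(S=17)=1771/8388608, P(S=19)=253/8388608, P(S=21)=23/8388608, P(S=23)=1/8388608
E[|S_23|] = Σ_m |m|·P(S_23=m) = 32449872/8388608 = 2028117/524288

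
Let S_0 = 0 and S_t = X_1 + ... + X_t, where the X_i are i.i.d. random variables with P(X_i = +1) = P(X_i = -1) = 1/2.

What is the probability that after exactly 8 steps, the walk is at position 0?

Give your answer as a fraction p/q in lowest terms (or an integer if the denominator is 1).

Answer: 35/128

Derivation:
To return to 0 after 8 steps: need exactly 4 steps of +1 and 4 of -1.
Favorable paths: C(8,4) = 70
Total paths: 2^8 = 256
P = 70/256 = 35/128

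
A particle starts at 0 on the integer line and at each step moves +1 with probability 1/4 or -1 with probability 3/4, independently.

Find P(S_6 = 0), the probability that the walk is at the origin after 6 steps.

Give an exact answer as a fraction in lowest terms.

To be at 0 after 6 steps: need exactly 3 steps of +1 and 3 of -1.
Number of such sequences: C(6,3) = 20
Each has probability (1/4)^3 · (3/4)^3 = 27/4096
P = 20 · 27/4096 = 135/1024

Answer: 135/1024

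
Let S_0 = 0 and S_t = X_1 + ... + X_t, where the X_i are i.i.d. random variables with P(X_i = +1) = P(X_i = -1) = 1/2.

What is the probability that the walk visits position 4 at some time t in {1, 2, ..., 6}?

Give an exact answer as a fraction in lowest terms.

Count via complement. Let g(t,s) = #length-t paths at position s with S_1..S_t all ≠ 4.
g(t,s) = g(t-1,s-1) + g(t-1,s+1) for s ≠ 4; g(t,4) = 0.
t=0: g(0,0)=1
t=1: g(1,-1)=1 g(1,1)=1
t=2: g(2,-2)=1 g(2,0)=2 g(2,2)=1
t=3: g(3,-3)=1 g(3,-1)=3 g(3,1)=3 g(3,3)=1
t=4: g(4,-4)=1 g(4,-2)=4 g(4,0)=6 g(4,2)=4
t=5: g(5,-5)=1 g(5,-3)=5 g(5,-1)=10 g(5,1)=10 g(5,3)=4
t=6: g(6,-6)=1 g(6,-4)=6 g(6,-2)=15 g(6,0)=20 g(6,2)=14
Paths never hitting 4: Σ_s g(6,s) = 56
Paths hitting 4: 2^6 - 56 = 8
P = 8/64 = 1/8

Answer: 1/8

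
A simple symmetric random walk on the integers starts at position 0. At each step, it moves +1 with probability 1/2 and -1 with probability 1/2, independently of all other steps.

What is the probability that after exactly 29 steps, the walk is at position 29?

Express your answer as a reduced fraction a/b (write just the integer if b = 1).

Answer: 1/536870912

Derivation:
To reach position 29 after 29 steps: need 29 steps of +1 and 0 of -1.
Favorable paths: C(29,29) = 1
Total paths: 2^29 = 536870912
P = 1/536870912 = 1/536870912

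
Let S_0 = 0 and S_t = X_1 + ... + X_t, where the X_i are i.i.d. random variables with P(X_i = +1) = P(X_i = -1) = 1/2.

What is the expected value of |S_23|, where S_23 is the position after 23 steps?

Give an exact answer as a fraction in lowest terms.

Answer: 2028117/524288

Derivation:
S_23 takes values m ≡ 1 (mod 2) with |m| ≤ 23; P(S_23=m) = C(23,(23+m)/2)/2^23.
Total paths: 2^23 = 8388608
Distribution: P(S=-23)=1/8388608, P(S=-21)=23/8388608, P(S=-19)=253/8388608, P(S=-17)=1771/8388608, P(S=-15)=8855/8388608, P(S=-13)=33649/8388608, P(S=-11)=100947/8388608, P(S=-9)=245157/8388608, P(S=-7)=490314/8388608, P(S=-5)=817190/8388608, P(S=-3)=1144066/8388608, P(S=-1)=1352078/8388608, P(S=1)=1352078/8388608, P(S=3)=1144066/8388608, P(S=5)=817190/8388608, P(S=7)=490314/8388608, P(S=9)=245157/8388608, P(S=11)=100947/8388608, P(S=13)=33649/8388608, P(S=15)=8855/8388608, P(S=17)=1771/8388608, P(S=19)=253/8388608, P(S=21)=23/8388608, P(S=23)=1/8388608
E[|S_23|] = Σ_m |m|·P(S_23=m) = 32449872/8388608 = 2028117/524288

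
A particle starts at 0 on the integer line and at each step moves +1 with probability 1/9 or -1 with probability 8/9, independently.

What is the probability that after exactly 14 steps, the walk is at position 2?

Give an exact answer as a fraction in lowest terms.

To reach position 2 after 14 steps: need 8 steps of +1 and 6 steps of -1.
Number of such sequences: C(14,8) = 3003
Each has probability (1/9)^8 · (8/9)^6 = 262144/22876792454961
P = 3003 · 262144/22876792454961 = 262406144/7625597484987

Answer: 262406144/7625597484987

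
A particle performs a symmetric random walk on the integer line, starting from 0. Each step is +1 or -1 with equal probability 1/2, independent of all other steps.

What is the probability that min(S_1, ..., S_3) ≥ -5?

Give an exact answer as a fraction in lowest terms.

Answer: 1

Derivation:
Let f(t,s) = #length-t paths at position s with S_1..S_t all ≥ -5.
f(t,s) = f(t-1,s-1) + f(t-1,s+1) for s ≥ -5; f(t,s) = 0 for s < -5.
t=0: f(0,0)=1
t=1: f(1,-1)=1 f(1,1)=1
t=2: f(2,-2)=1 f(2,0)=2 f(2,2)=1
t=3: f(3,-3)=1 f(3,-1)=3 f(3,1)=3 f(3,3)=1
Σ_s f(3,s) = 8
P = 8/8 = 1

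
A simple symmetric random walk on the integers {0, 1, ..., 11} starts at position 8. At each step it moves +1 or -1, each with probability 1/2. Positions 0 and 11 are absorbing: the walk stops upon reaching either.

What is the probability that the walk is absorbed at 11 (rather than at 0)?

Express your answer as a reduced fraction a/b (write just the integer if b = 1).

Answer: 8/11

Derivation:
Symmetric walk (p = 1/2): the harmonic-function argument gives P(hit 11 before 0 | start at 8) = a/N.
P = 8/11 = 8/11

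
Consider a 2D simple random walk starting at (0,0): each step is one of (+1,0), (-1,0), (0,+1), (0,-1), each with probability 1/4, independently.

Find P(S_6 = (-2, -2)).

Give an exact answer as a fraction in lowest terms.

Answer: 15/512

Derivation:
Let h be the number of horizontal steps (so 6-h are vertical). To end at (-2,-2) need (h-2)/2 right-steps and ((6-h)-2)/2 up-steps.
Sum over h with 2 ≤ h ≤ 4, h ≡ 0 (mod 2), 6-h ≡ 0 (mod 2):
h=2: C(6,2)·C(2,0)·C(4,1) = 15·1·4 = 60
h=4: C(6,4)·C(4,1)·C(2,0) = 15·4·1 = 60
Total favorable: 120
Total paths: 4^6 = 4096
P = 120/4096 = 15/512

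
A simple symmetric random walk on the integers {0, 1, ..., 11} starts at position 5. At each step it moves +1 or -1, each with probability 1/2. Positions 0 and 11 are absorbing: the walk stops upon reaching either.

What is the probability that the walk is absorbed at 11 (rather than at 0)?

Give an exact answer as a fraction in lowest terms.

Answer: 5/11

Derivation:
Symmetric walk (p = 1/2): the harmonic-function argument gives P(hit 11 before 0 | start at 5) = a/N.
P = 5/11 = 5/11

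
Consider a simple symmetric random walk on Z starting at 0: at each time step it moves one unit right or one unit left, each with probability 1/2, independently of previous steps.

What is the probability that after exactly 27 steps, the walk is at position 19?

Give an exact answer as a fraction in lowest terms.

Answer: 8775/67108864

Derivation:
To reach position 19 after 27 steps: need 23 steps of +1 and 4 of -1.
Favorable paths: C(27,23) = 17550
Total paths: 2^27 = 134217728
P = 17550/134217728 = 8775/67108864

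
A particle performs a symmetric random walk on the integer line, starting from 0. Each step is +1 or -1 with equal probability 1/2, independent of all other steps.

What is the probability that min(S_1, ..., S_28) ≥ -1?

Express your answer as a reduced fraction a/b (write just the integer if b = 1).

Let f(t,s) = #length-t paths at position s with S_1..S_t all ≥ -1.
f(t,s) = f(t-1,s-1) + f(t-1,s+1) for s ≥ -1; f(t,s) = 0 for s < -1.
t=0: f(0,0)=1
t=1: f(1,-1)=1 f(1,1)=1
t=2: f(2,0)=2 f(2,2)=1
t=3: f(3,-1)=2 f(3,1)=3 f(3,3)=1
t=4: f(4,0)=5 f(4,2)=4 f(4,4)=1
t=5: f(5,-1)=5 f(5,1)=9 f(5,3)=5 f(5,5)=1
t=6: f(6,0)=14 f(6,2)=14 f(6,4)=6 f(6,6)=1
t=7: f(7,-1)=14 f(7,1)=28 f(7,3)=20 f(7,5)=7 f(7,7)=1
t=8: f(8,0)=42 f(8,2)=48 f(8,4)=27 f(8,6)=8 f(8,8)=1
t=9: f(9,-1)=42 f(9,1)=90 f(9,3)=75 f(9,5)=35 f(9,7)=9 f(9,9)=1
t=10: f(10,0)=132 f(10,2)=165 f(10,4)=110 f(10,6)=44 f(10,8)=10 f(10,10)=1
t=11: f(11,-1)=132 f(11,1)=297 f(11,3)=275 f(11,5)=154 f(11,7)=54 f(11,9)=11 f(11,11)=1
t=12: f(12,0)=429 f(12,2)=572 f(12,4)=429 f(12,6)=208 f(12,8)=65 f(12,10)=12 f(12,12)=1
t=13: f(13,-1)=429 f(13,1)=1001 f(13,3)=1001 f(13,5)=637 f(13,7)=273 f(13,9)=77 f(13,11)=13 f(13,13)=1
t=14: f(14,0)=1430 f(14,2)=2002 f(14,4)=1638 f(14,6)=910 f(14,8)=350 f(14,10)=90 f(14,12)=14 f(14,14)=1
t=15: f(15,-1)=1430 f(15,1)=3432 f(15,3)=3640 f(15,5)=2548 f(15,7)=1260 f(15,9)=440 f(15,11)=104 f(15,13)=15 f(15,15)=1
t=16: f(16,0)=4862 f(16,2)=7072 f(16,4)=6188 f(16,6)=3808 f(16,8)=1700 f(16,10)=544 f(16,12)=119 f(16,14)=16 f(16,16)=1
t=17: f(17,-1)=4862 f(17,1)=11934 f(17,3)=13260 f(17,5)=9996 f(17,7)=5508 f(17,9)=2244 f(17,11)=663 f(17,13)=135 f(17,15)=17 f(17,17)=1
t=18: f(18,0)=16796 f(18,2)=25194 f(18,4)=23256 f(18,6)=15504 f(18,8)=7752 f(18,10)=2907 f(18,12)=798 f(18,14)=152 f(18,16)=18 f(18,18)=1
t=19: f(19,-1)=16796 f(19,1)=41990 f(19,3)=48450 f(19,5)=38760 f(19,7)=23256 f(19,9)=10659 f(19,11)=3705 f(19,13)=950 f(19,15)=170 f(19,17)=19 f(19,19)=1
t=20: f(20,0)=58786 f(20,2)=90440 f(20,4)=87210 f(20,6)=62016 f(20,8)=33915 f(20,10)=14364 f(20,12)=4655 f(20,14)=1120 f(20,16)=189 f(20,18)=20 f(20,20)=1
t=21: f(21,-1)=58786 f(21,1)=149226 f(21,3)=177650 f(21,5)=149226 f(21,7)=95931 f(21,9)=48279 f(21,11)=19019 f(21,13)=5775 f(21,15)=1309 f(21,17)=209 f(21,19)=21 f(21,21)=1
t=22: f(22,0)=208012 f(22,2)=326876 f(22,4)=326876 f(22,6)=245157 f(22,8)=144210 f(22,10)=67298 f(22,12)=24794 f(22,14)=7084 f(22,16)=1518 f(22,18)=230 f(22,20)=22 f(22,22)=1
t=23: f(23,-1)=208012 f(23,1)=534888 f(23,3)=653752 f(23,5)=572033 f(23,7)=389367 f(23,9)=211508 f(23,11)=92092 f(23,13)=31878 f(23,15)=8602 f(23,17)=1748 f(23,19)=252 f(23,21)=23 f(23,23)=1
t=24: f(24,0)=742900 f(24,2)=1188640 f(24,4)=1225785 f(24,6)=961400 f(24,8)=600875 f(24,10)=303600 f(24,12)=123970 f(24,14)=40480 f(24,16)=10350 f(24,18)=2000 f(24,20)=275 f(24,22)=24 f(24,24)=1
t=25: f(25,-1)=742900 f(25,1)=1931540 f(25,3)=2414425 f(25,5)=2187185 f(25,7)=1562275 f(25,9)=904475 f(25,11)=427570 f(25,13)=164450 f(25,15)=50830 f(25,17)=12350 f(25,19)=2275 f(25,21)=299 f(25,23)=25 f(25,25)=1
t=26: f(26,0)=2674440 f(26,2)=4345965 f(26,4)=4601610 f(26,6)=3749460 f(26,8)=2466750 f(26,10)=1332045 f(26,12)=592020 f(26,14)=215280 f(26,16)=63180 f(26,18)=14625 f(26,20)=2574 f(26,22)=324 f(26,24)=26 f(26,26)=1
t=27: f(27,-1)=2674440 f(27,1)=7020405 f(27,3)=8947575 f(27,5)=8351070 f(27,7)=6216210 f(27,9)=3798795 f(27,11)=1924065 f(27,13)=807300 f(27,15)=278460 f(27,17)=77805 f(27,19)=17199 f(27,21)=2898 f(27,23)=350 f(27,25)=27 f(27,27)=1
t=28: f(28,0)=9694845 f(28,2)=15967980 f(28,4)=17298645 f(28,6)=14567280 f(28,8)=10015005 f(28,10)=5722860 f(28,12)=2731365 f(28,14)=1085760 f(28,16)=356265 f(28,18)=95004 f(28,20)=20097 f(28,22)=3248 f(28,24)=377 f(28,26)=28 f(28,28)=1
Σ_s f(28,s) = 77558760
P = 77558760/268435456 = 9694845/33554432

Answer: 9694845/33554432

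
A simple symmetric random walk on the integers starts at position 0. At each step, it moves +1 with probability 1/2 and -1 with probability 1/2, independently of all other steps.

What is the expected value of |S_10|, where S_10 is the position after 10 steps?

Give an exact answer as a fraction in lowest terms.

Answer: 315/128

Derivation:
S_10 takes values m ≡ 0 (mod 2) with |m| ≤ 10; P(S_10=m) = C(10,(10+m)/2)/2^10.
Total paths: 2^10 = 1024
Distribution: P(S=-10)=1/1024, P(S=-8)=10/1024, P(S=-6)=45/1024, P(S=-4)=120/1024, P(S=-2)=210/1024, P(S=0)=252/1024, P(S=2)=210/1024, P(S=4)=120/1024, P(S=6)=45/1024, P(S=8)=10/1024, P(S=10)=1/1024
E[|S_10|] = Σ_m |m|·P(S_10=m) = 2520/1024 = 315/128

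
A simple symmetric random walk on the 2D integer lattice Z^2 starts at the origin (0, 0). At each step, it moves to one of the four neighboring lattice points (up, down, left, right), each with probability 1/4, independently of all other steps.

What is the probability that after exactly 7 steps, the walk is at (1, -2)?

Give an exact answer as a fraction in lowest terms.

Answer: 735/16384

Derivation:
Let h be the number of horizontal steps (so 7-h are vertical). To end at (1,-2) need (h+1)/2 right-steps and ((7-h)-2)/2 up-steps.
Sum over h with 1 ≤ h ≤ 5, h ≡ 1 (mod 2), 7-h ≡ 0 (mod 2):
h=1: C(7,1)·C(1,1)·C(6,2) = 7·1·15 = 105
h=3: C(7,3)·C(3,2)·C(4,1) = 35·3·4 = 420
h=5: C(7,5)·C(5,3)·C(2,0) = 21·10·1 = 210
Total favorable: 735
Total paths: 4^7 = 16384
P = 735/16384 = 735/16384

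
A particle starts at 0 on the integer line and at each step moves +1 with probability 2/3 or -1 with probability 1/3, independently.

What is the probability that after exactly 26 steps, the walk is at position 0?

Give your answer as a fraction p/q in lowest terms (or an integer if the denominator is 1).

To be at 0 after 26 steps: need exactly 13 steps of +1 and 13 of -1.
Number of such sequences: C(26,13) = 10400600
Each has probability (2/3)^13 · (1/3)^13 = 8192/2541865828329
P = 10400600 · 8192/2541865828329 = 85201715200/2541865828329

Answer: 85201715200/2541865828329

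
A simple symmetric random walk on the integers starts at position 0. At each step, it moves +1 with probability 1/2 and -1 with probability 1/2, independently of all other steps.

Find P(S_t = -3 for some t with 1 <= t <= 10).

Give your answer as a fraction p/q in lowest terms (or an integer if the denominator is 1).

Answer: 11/32

Derivation:
Count via complement. Let g(t,s) = #length-t paths at position s with S_1..S_t all ≠ -3.
g(t,s) = g(t-1,s-1) + g(t-1,s+1) for s ≠ -3; g(t,-3) = 0.
t=0: g(0,0)=1
t=1: g(1,-1)=1 g(1,1)=1
t=2: g(2,-2)=1 g(2,0)=2 g(2,2)=1
t=3: g(3,-1)=3 g(3,1)=3 g(3,3)=1
t=4: g(4,-2)=3 g(4,0)=6 g(4,2)=4 g(4,4)=1
t=5: g(5,-1)=9 g(5,1)=10 g(5,3)=5 g(5,5)=1
t=6: g(6,-2)=9 g(6,0)=19 g(6,2)=15 g(6,4)=6 g(6,6)=1
t=7: g(7,-1)=28 g(7,1)=34 g(7,3)=21 g(7,5)=7 g(7,7)=1
t=8: g(8,-2)=28 g(8,0)=62 g(8,2)=55 g(8,4)=28 g(8,6)=8 g(8,8)=1
t=9: g(9,-1)=90 g(9,1)=117 g(9,3)=83 g(9,5)=36 g(9,7)=9 g(9,9)=1
t=10: g(10,-2)=90 g(10,0)=207 g(10,2)=200 g(10,4)=119 g(10,6)=45 g(10,8)=10 g(10,10)=1
Paths never hitting -3: Σ_s g(10,s) = 672
Paths hitting -3: 2^10 - 672 = 352
P = 352/1024 = 11/32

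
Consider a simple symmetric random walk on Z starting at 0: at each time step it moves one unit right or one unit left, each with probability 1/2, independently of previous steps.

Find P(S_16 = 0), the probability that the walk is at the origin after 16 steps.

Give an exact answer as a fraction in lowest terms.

To return to 0 after 16 steps: need exactly 8 steps of +1 and 8 of -1.
Favorable paths: C(16,8) = 12870
Total paths: 2^16 = 65536
P = 12870/65536 = 6435/32768

Answer: 6435/32768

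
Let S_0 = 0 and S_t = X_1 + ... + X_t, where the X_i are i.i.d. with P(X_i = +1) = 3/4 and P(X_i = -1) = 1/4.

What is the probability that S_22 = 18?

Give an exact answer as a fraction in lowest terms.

Answer: 805447196631/17592186044416

Derivation:
To reach position 18 after 22 steps: need 20 steps of +1 and 2 steps of -1.
Number of such sequences: C(22,20) = 231
Each has probability (3/4)^20 · (1/4)^2 = 3486784401/17592186044416
P = 231 · 3486784401/17592186044416 = 805447196631/17592186044416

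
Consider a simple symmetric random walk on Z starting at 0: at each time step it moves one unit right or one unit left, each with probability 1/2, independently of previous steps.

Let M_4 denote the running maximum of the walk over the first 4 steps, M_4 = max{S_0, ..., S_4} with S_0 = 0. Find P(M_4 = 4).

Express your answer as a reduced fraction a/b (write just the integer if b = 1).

Let M_4 = max(S_0,...,S_4). Use the reflection principle: for j ≥ 1, #{paths with M_4 ≥ j} = #{S_4 ≥ j} + #{S_4 ≥ j+1}.
By reflection, #{M_4 ≥ 4} = #{S_4 ≥ 4} + #{S_4 ≥ 5} = 1 + 0 = 1.
#{M_4 ≥ 5} = #{S_4 ≥ 5} + #{S_4 ≥ 6} = 0 + 0 = 0.
#{M_4 = 4} = 1 - 0 = 1.
P(M_4 = 4) = 1/16 = 1/16

Answer: 1/16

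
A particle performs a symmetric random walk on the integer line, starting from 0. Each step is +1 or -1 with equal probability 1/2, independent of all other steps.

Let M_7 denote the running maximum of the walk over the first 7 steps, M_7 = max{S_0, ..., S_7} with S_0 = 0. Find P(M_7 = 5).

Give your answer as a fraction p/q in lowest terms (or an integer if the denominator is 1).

Answer: 7/128

Derivation:
Let M_7 = max(S_0,...,S_7). Use the reflection principle: for j ≥ 1, #{paths with M_7 ≥ j} = #{S_7 ≥ j} + #{S_7 ≥ j+1}.
By reflection, #{M_7 ≥ 5} = #{S_7 ≥ 5} + #{S_7 ≥ 6} = 8 + 1 = 9.
#{M_7 ≥ 6} = #{S_7 ≥ 6} + #{S_7 ≥ 7} = 1 + 1 = 2.
#{M_7 = 5} = 9 - 2 = 7.
P(M_7 = 5) = 7/128 = 7/128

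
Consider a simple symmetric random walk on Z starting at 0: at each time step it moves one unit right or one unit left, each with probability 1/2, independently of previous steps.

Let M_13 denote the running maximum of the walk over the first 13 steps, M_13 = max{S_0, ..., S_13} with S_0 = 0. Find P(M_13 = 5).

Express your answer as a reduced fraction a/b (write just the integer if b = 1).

Let M_13 = max(S_0,...,S_13). Use the reflection principle: for j ≥ 1, #{paths with M_13 ≥ j} = #{S_13 ≥ j} + #{S_13 ≥ j+1}.
By reflection, #{M_13 ≥ 5} = #{S_13 ≥ 5} + #{S_13 ≥ 6} = 1093 + 378 = 1471.
#{M_13 ≥ 6} = #{S_13 ≥ 6} + #{S_13 ≥ 7} = 378 + 378 = 756.
#{M_13 = 5} = 1471 - 756 = 715.
P(M_13 = 5) = 715/8192 = 715/8192

Answer: 715/8192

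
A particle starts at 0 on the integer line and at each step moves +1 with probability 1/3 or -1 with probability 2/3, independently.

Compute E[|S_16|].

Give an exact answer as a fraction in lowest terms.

S_16 takes values m ≡ 0 (mod 2) with |m| ≤ 16; P(S_16=m) = C(16,(16+m)/2) · (1/3)^((16+m)/2) · (2/3)^((16-m)/2).
Distribution: P(S=-16)=65536/43046721, P(S=-14)=524288/43046721, P(S=-12)=655360/14348907, P(S=-10)=4587520/43046721, P(S=-8)=7454720/43046721, P(S=-6)=2981888/14348907, P(S=-4)=8200192/43046721, P(S=-2)=5857280/43046721, P(S=0)=366080/4782969, P(S=2)=1464320/43046721, P(S=4)=512512/43046721, P(S=6)=46592/14348907, P(S=8)=29120/43046721, P(S=10)=4480/43046721, P(S=12)=160/14348907, P(S=14)=32/43046721, P(S=16)=1/43046721
E[|S_16|] = Σ_m |m|·P(S_16=m) = 80595056/14348907

Answer: 80595056/14348907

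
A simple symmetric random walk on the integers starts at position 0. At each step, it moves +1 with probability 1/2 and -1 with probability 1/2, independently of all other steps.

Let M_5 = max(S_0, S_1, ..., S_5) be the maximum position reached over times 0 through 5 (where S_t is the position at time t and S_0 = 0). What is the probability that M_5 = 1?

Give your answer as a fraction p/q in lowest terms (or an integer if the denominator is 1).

Let M_5 = max(S_0,...,S_5). Use the reflection principle: for j ≥ 1, #{paths with M_5 ≥ j} = #{S_5 ≥ j} + #{S_5 ≥ j+1}.
By reflection, #{M_5 ≥ 1} = #{S_5 ≥ 1} + #{S_5 ≥ 2} = 16 + 6 = 22.
#{M_5 ≥ 2} = #{S_5 ≥ 2} + #{S_5 ≥ 3} = 6 + 6 = 12.
#{M_5 = 1} = 22 - 12 = 10.
P(M_5 = 1) = 10/32 = 5/16

Answer: 5/16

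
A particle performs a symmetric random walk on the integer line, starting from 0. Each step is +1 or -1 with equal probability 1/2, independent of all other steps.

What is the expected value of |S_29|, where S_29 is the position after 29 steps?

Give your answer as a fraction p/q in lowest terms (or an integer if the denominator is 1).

Answer: 145422675/33554432

Derivation:
S_29 takes values m ≡ 1 (mod 2) with |m| ≤ 29; P(S_29=m) = C(29,(29+m)/2)/2^29.
Total paths: 2^29 = 536870912
Distribution: P(S=-29)=1/536870912, P(S=-27)=29/536870912, P(S=-25)=406/536870912, P(S=-23)=3654/536870912, P(S=-21)=23751/536870912, P(S=-19)=118755/536870912, P(S=-17)=475020/536870912, P(S=-15)=1560780/536870912, P(S=-13)=4292145/536870912, P(S=-11)=10015005/536870912, P(S=-9)=20030010/536870912, P(S=-7)=34597290/536870912, P(S=-5)=51895935/536870912, P(S=-3)=67863915/536870912, P(S=-1)=77558760/536870912, P(S=1)=77558760/536870912, P(S=3)=67863915/536870912, P(S=5)=51895935/536870912, P(S=7)=34597290/536870912, P(S=9)=20030010/536870912, P(S=11)=10015005/536870912, P(S=13)=4292145/536870912, P(S=15)=1560780/536870912, P(S=17)=475020/536870912, P(S=19)=118755/536870912, P(S=21)=23751/536870912, P(S=23)=3654/536870912, P(S=25)=406/536870912, P(S=27)=29/536870912, P(S=29)=1/536870912
E[|S_29|] = Σ_m |m|·P(S_29=m) = 2326762800/536870912 = 145422675/33554432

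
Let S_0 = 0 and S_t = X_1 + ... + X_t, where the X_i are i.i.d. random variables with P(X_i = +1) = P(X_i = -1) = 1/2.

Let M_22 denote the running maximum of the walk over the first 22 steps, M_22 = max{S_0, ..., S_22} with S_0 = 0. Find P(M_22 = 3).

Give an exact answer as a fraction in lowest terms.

Let M_22 = max(S_0,...,S_22). Use the reflection principle: for j ≥ 1, #{paths with M_22 ≥ j} = #{S_22 ≥ j} + #{S_22 ≥ j+1}.
By reflection, #{M_22 ≥ 3} = #{S_22 ≥ 3} + #{S_22 ≥ 4} = 1097790 + 1097790 = 2195580.
#{M_22 ≥ 4} = #{S_22 ≥ 4} + #{S_22 ≥ 5} = 1097790 + 600370 = 1698160.
#{M_22 = 3} = 2195580 - 1698160 = 497420.
P(M_22 = 3) = 497420/4194304 = 124355/1048576

Answer: 124355/1048576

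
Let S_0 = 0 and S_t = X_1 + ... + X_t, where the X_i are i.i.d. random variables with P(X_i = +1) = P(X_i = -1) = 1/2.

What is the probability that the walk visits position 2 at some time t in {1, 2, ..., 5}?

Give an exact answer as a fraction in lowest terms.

Count via complement. Let g(t,s) = #length-t paths at position s with S_1..S_t all ≠ 2.
g(t,s) = g(t-1,s-1) + g(t-1,s+1) for s ≠ 2; g(t,2) = 0.
t=0: g(0,0)=1
t=1: g(1,-1)=1 g(1,1)=1
t=2: g(2,-2)=1 g(2,0)=2
t=3: g(3,-3)=1 g(3,-1)=3 g(3,1)=2
t=4: g(4,-4)=1 g(4,-2)=4 g(4,0)=5
t=5: g(5,-5)=1 g(5,-3)=5 g(5,-1)=9 g(5,1)=5
Paths never hitting 2: Σ_s g(5,s) = 20
Paths hitting 2: 2^5 - 20 = 12
P = 12/32 = 3/8

Answer: 3/8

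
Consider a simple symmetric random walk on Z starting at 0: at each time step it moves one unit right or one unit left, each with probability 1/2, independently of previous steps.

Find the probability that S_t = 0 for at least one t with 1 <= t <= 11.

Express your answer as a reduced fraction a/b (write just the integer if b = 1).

Count via complement. Let g(t,s) = #length-t paths at position s with S_1..S_t all ≠ 0.
g(t,s) = g(t-1,s-1) + g(t-1,s+1) for s ≠ 0; g(t,0) = 0.
t=0: g(0,0)=1
t=1: g(1,-1)=1 g(1,1)=1
t=2: g(2,-2)=1 g(2,2)=1
t=3: g(3,-3)=1 g(3,-1)=1 g(3,1)=1 g(3,3)=1
t=4: g(4,-4)=1 g(4,-2)=2 g(4,2)=2 g(4,4)=1
t=5: g(5,-5)=1 g(5,-3)=3 g(5,-1)=2 g(5,1)=2 g(5,3)=3 g(5,5)=1
t=6: g(6,-6)=1 g(6,-4)=4 g(6,-2)=5 g(6,2)=5 g(6,4)=4 g(6,6)=1
t=7: g(7,-7)=1 g(7,-5)=5 g(7,-3)=9 g(7,-1)=5 g(7,1)=5 g(7,3)=9 g(7,5)=5 g(7,7)=1
t=8: g(8,-8)=1 g(8,-6)=6 g(8,-4)=14 g(8,-2)=14 g(8,2)=14 g(8,4)=14 g(8,6)=6 g(8,8)=1
t=9: g(9,-9)=1 g(9,-7)=7 g(9,-5)=20 g(9,-3)=28 g(9,-1)=14 g(9,1)=14 g(9,3)=28 g(9,5)=20 g(9,7)=7 g(9,9)=1
t=10: g(10,-10)=1 g(10,-8)=8 g(10,-6)=27 g(10,-4)=48 g(10,-2)=42 g(10,2)=42 g(10,4)=48 g(10,6)=27 g(10,8)=8 g(10,10)=1
t=11: g(11,-11)=1 g(11,-9)=9 g(11,-7)=35 g(11,-5)=75 g(11,-3)=90 g(11,-1)=42 g(11,1)=42 g(11,3)=90 g(11,5)=75 g(11,7)=35 g(11,9)=9 g(11,11)=1
Paths never hitting 0: Σ_s g(11,s) = 504
Paths hitting 0: 2^11 - 504 = 1544
P = 1544/2048 = 193/256

Answer: 193/256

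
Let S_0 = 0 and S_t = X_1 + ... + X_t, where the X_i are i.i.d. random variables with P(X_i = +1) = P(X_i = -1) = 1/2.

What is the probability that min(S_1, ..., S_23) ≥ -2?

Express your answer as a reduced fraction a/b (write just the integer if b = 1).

Answer: 1924111/4194304

Derivation:
Let f(t,s) = #length-t paths at position s with S_1..S_t all ≥ -2.
f(t,s) = f(t-1,s-1) + f(t-1,s+1) for s ≥ -2; f(t,s) = 0 for s < -2.
t=0: f(0,0)=1
t=1: f(1,-1)=1 f(1,1)=1
t=2: f(2,-2)=1 f(2,0)=2 f(2,2)=1
t=3: f(3,-1)=3 f(3,1)=3 f(3,3)=1
t=4: f(4,-2)=3 f(4,0)=6 f(4,2)=4 f(4,4)=1
t=5: f(5,-1)=9 f(5,1)=10 f(5,3)=5 f(5,5)=1
t=6: f(6,-2)=9 f(6,0)=19 f(6,2)=15 f(6,4)=6 f(6,6)=1
t=7: f(7,-1)=28 f(7,1)=34 f(7,3)=21 f(7,5)=7 f(7,7)=1
t=8: f(8,-2)=28 f(8,0)=62 f(8,2)=55 f(8,4)=28 f(8,6)=8 f(8,8)=1
t=9: f(9,-1)=90 f(9,1)=117 f(9,3)=83 f(9,5)=36 f(9,7)=9 f(9,9)=1
t=10: f(10,-2)=90 f(10,0)=207 f(10,2)=200 f(10,4)=119 f(10,6)=45 f(10,8)=10 f(10,10)=1
t=11: f(11,-1)=297 f(11,1)=407 f(11,3)=319 f(11,5)=164 f(11,7)=55 f(11,9)=11 f(11,11)=1
t=12: f(12,-2)=297 f(12,0)=704 f(12,2)=726 f(12,4)=483 f(12,6)=219 f(12,8)=66 f(12,10)=12 f(12,12)=1
t=13: f(13,-1)=1001 f(13,1)=1430 f(13,3)=1209 f(13,5)=702 f(13,7)=285 f(13,9)=78 f(13,11)=13 f(13,13)=1
t=14: f(14,-2)=1001 f(14,0)=2431 f(14,2)=2639 f(14,4)=1911 f(14,6)=987 f(14,8)=363 f(14,10)=91 f(14,12)=14 f(14,14)=1
t=15: f(15,-1)=3432 f(15,1)=5070 f(15,3)=4550 f(15,5)=2898 f(15,7)=1350 f(15,9)=454 f(15,11)=105 f(15,13)=15 f(15,15)=1
t=16: f(16,-2)=3432 f(16,0)=8502 f(16,2)=9620 f(16,4)=7448 f(16,6)=4248 f(16,8)=1804 f(16,10)=559 f(16,12)=120 f(16,14)=16 f(16,16)=1
t=17: f(17,-1)=11934 f(17,1)=18122 f(17,3)=17068 f(17,5)=11696 f(17,7)=6052 f(17,9)=2363 f(17,11)=679 f(17,13)=136 f(17,15)=17 f(17,17)=1
t=18: f(18,-2)=11934 f(18,0)=30056 f(18,2)=35190 f(18,4)=28764 f(18,6)=17748 f(18,8)=8415 f(18,10)=3042 f(18,12)=815 f(18,14)=153 f(18,16)=18 f(18,18)=1
t=19: f(19,-1)=41990 f(19,1)=65246 f(19,3)=63954 f(19,5)=46512 f(19,7)=26163 f(19,9)=11457 f(19,11)=3857 f(19,13)=968 f(19,15)=171 f(19,17)=19 f(19,19)=1
t=20: f(20,-2)=41990 f(20,0)=107236 f(20,2)=129200 f(20,4)=110466 f(20,6)=72675 f(20,8)=37620 f(20,10)=15314 f(20,12)=4825 f(20,14)=1139 f(20,16)=190 f(20,18)=20 f(20,20)=1
t=21: f(21,-1)=149226 f(21,1)=236436 f(21,3)=239666 f(21,5)=183141 f(21,7)=110295 f(21,9)=52934 f(21,11)=20139 f(21,13)=5964 f(21,15)=1329 f(21,17)=210 f(21,19)=21 f(21,21)=1
t=22: f(22,-2)=149226 f(22,0)=385662 f(22,2)=476102 f(22,4)=422807 f(22,6)=293436 f(22,8)=163229 f(22,10)=73073 f(22,12)=26103 f(22,14)=7293 f(22,16)=1539 f(22,18)=231 f(22,20)=22 f(22,22)=1
t=23: f(23,-1)=534888 f(23,1)=861764 f(23,3)=898909 f(23,5)=716243 f(23,7)=456665 f(23,9)=236302 f(23,11)=99176 f(23,13)=33396 f(23,15)=8832 f(23,17)=1770 f(23,19)=253 f(23,21)=23 f(23,23)=1
Σ_s f(23,s) = 3848222
P = 3848222/8388608 = 1924111/4194304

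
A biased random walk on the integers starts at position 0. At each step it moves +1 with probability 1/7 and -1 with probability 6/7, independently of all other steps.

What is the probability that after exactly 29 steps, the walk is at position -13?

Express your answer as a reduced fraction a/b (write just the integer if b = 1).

To reach position -13 after 29 steps: need 8 steps of +1 and 21 steps of -1.
Number of such sequences: C(29,8) = 4292145
Each has probability (1/7)^8 · (6/7)^21 = 21936950640377856/3219905755813179726837607
P = 4292145 · 21936950640377856/3219905755813179726837607 = 94156573006344612741120/3219905755813179726837607

Answer: 94156573006344612741120/3219905755813179726837607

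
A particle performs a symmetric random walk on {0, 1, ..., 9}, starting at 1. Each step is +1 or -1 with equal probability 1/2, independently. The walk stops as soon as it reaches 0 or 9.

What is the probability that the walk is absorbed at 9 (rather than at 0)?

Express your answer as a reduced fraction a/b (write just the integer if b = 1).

Symmetric walk (p = 1/2): the harmonic-function argument gives P(hit 9 before 0 | start at 1) = a/N.
P = 1/9 = 1/9

Answer: 1/9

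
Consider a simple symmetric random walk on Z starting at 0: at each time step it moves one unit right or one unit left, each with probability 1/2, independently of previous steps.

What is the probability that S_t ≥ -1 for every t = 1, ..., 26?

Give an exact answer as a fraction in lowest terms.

Let f(t,s) = #length-t paths at position s with S_1..S_t all ≥ -1.
f(t,s) = f(t-1,s-1) + f(t-1,s+1) for s ≥ -1; f(t,s) = 0 for s < -1.
t=0: f(0,0)=1
t=1: f(1,-1)=1 f(1,1)=1
t=2: f(2,0)=2 f(2,2)=1
t=3: f(3,-1)=2 f(3,1)=3 f(3,3)=1
t=4: f(4,0)=5 f(4,2)=4 f(4,4)=1
t=5: f(5,-1)=5 f(5,1)=9 f(5,3)=5 f(5,5)=1
t=6: f(6,0)=14 f(6,2)=14 f(6,4)=6 f(6,6)=1
t=7: f(7,-1)=14 f(7,1)=28 f(7,3)=20 f(7,5)=7 f(7,7)=1
t=8: f(8,0)=42 f(8,2)=48 f(8,4)=27 f(8,6)=8 f(8,8)=1
t=9: f(9,-1)=42 f(9,1)=90 f(9,3)=75 f(9,5)=35 f(9,7)=9 f(9,9)=1
t=10: f(10,0)=132 f(10,2)=165 f(10,4)=110 f(10,6)=44 f(10,8)=10 f(10,10)=1
t=11: f(11,-1)=132 f(11,1)=297 f(11,3)=275 f(11,5)=154 f(11,7)=54 f(11,9)=11 f(11,11)=1
t=12: f(12,0)=429 f(12,2)=572 f(12,4)=429 f(12,6)=208 f(12,8)=65 f(12,10)=12 f(12,12)=1
t=13: f(13,-1)=429 f(13,1)=1001 f(13,3)=1001 f(13,5)=637 f(13,7)=273 f(13,9)=77 f(13,11)=13 f(13,13)=1
t=14: f(14,0)=1430 f(14,2)=2002 f(14,4)=1638 f(14,6)=910 f(14,8)=350 f(14,10)=90 f(14,12)=14 f(14,14)=1
t=15: f(15,-1)=1430 f(15,1)=3432 f(15,3)=3640 f(15,5)=2548 f(15,7)=1260 f(15,9)=440 f(15,11)=104 f(15,13)=15 f(15,15)=1
t=16: f(16,0)=4862 f(16,2)=7072 f(16,4)=6188 f(16,6)=3808 f(16,8)=1700 f(16,10)=544 f(16,12)=119 f(16,14)=16 f(16,16)=1
t=17: f(17,-1)=4862 f(17,1)=11934 f(17,3)=13260 f(17,5)=9996 f(17,7)=5508 f(17,9)=2244 f(17,11)=663 f(17,13)=135 f(17,15)=17 f(17,17)=1
t=18: f(18,0)=16796 f(18,2)=25194 f(18,4)=23256 f(18,6)=15504 f(18,8)=7752 f(18,10)=2907 f(18,12)=798 f(18,14)=152 f(18,16)=18 f(18,18)=1
t=19: f(19,-1)=16796 f(19,1)=41990 f(19,3)=48450 f(19,5)=38760 f(19,7)=23256 f(19,9)=10659 f(19,11)=3705 f(19,13)=950 f(19,15)=170 f(19,17)=19 f(19,19)=1
t=20: f(20,0)=58786 f(20,2)=90440 f(20,4)=87210 f(20,6)=62016 f(20,8)=33915 f(20,10)=14364 f(20,12)=4655 f(20,14)=1120 f(20,16)=189 f(20,18)=20 f(20,20)=1
t=21: f(21,-1)=58786 f(21,1)=149226 f(21,3)=177650 f(21,5)=149226 f(21,7)=95931 f(21,9)=48279 f(21,11)=19019 f(21,13)=5775 f(21,15)=1309 f(21,17)=209 f(21,19)=21 f(21,21)=1
t=22: f(22,0)=208012 f(22,2)=326876 f(22,4)=326876 f(22,6)=245157 f(22,8)=144210 f(22,10)=67298 f(22,12)=24794 f(22,14)=7084 f(22,16)=1518 f(22,18)=230 f(22,20)=22 f(22,22)=1
t=23: f(23,-1)=208012 f(23,1)=534888 f(23,3)=653752 f(23,5)=572033 f(23,7)=389367 f(23,9)=211508 f(23,11)=92092 f(23,13)=31878 f(23,15)=8602 f(23,17)=1748 f(23,19)=252 f(23,21)=23 f(23,23)=1
t=24: f(24,0)=742900 f(24,2)=1188640 f(24,4)=1225785 f(24,6)=961400 f(24,8)=600875 f(24,10)=303600 f(24,12)=123970 f(24,14)=40480 f(24,16)=10350 f(24,18)=2000 f(24,20)=275 f(24,22)=24 f(24,24)=1
t=25: f(25,-1)=742900 f(25,1)=1931540 f(25,3)=2414425 f(25,5)=2187185 f(25,7)=1562275 f(25,9)=904475 f(25,11)=427570 f(25,13)=164450 f(25,15)=50830 f(25,17)=12350 f(25,19)=2275 f(25,21)=299 f(25,23)=25 f(25,25)=1
t=26: f(26,0)=2674440 f(26,2)=4345965 f(26,4)=4601610 f(26,6)=3749460 f(26,8)=2466750 f(26,10)=1332045 f(26,12)=592020 f(26,14)=215280 f(26,16)=63180 f(26,18)=14625 f(26,20)=2574 f(26,22)=324 f(26,24)=26 f(26,26)=1
Σ_s f(26,s) = 20058300
P = 20058300/67108864 = 5014575/16777216

Answer: 5014575/16777216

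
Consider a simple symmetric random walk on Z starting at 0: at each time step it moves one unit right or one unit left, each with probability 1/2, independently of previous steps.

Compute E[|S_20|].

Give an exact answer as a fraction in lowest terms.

Answer: 230945/65536

Derivation:
S_20 takes values m ≡ 0 (mod 2) with |m| ≤ 20; P(S_20=m) = C(20,(20+m)/2)/2^20.
Total paths: 2^20 = 1048576
Distribution: P(S=-20)=1/1048576, P(S=-18)=20/1048576, P(S=-16)=190/1048576, P(S=-14)=1140/1048576, P(S=-12)=4845/1048576, P(S=-10)=15504/1048576, P(S=-8)=38760/1048576, P(S=-6)=77520/1048576, P(S=-4)=125970/1048576, P(S=-2)=167960/1048576, P(S=0)=184756/1048576, P(S=2)=167960/1048576, P(S=4)=125970/1048576, P(S=6)=77520/1048576, P(S=8)=38760/1048576, P(S=10)=15504/1048576, P(S=12)=4845/1048576, P(S=14)=1140/1048576, P(S=16)=190/1048576, P(S=18)=20/1048576, P(S=20)=1/1048576
E[|S_20|] = Σ_m |m|·P(S_20=m) = 3695120/1048576 = 230945/65536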